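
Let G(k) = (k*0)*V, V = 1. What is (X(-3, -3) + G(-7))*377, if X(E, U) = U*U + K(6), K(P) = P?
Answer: 5655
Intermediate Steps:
X(E, U) = 6 + U² (X(E, U) = U*U + 6 = U² + 6 = 6 + U²)
G(k) = 0 (G(k) = (k*0)*1 = 0*1 = 0)
(X(-3, -3) + G(-7))*377 = ((6 + (-3)²) + 0)*377 = ((6 + 9) + 0)*377 = (15 + 0)*377 = 15*377 = 5655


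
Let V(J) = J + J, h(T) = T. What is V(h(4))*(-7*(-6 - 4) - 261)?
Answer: -1528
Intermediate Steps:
V(J) = 2*J
V(h(4))*(-7*(-6 - 4) - 261) = (2*4)*(-7*(-6 - 4) - 261) = 8*(-7*(-10) - 261) = 8*(70 - 261) = 8*(-191) = -1528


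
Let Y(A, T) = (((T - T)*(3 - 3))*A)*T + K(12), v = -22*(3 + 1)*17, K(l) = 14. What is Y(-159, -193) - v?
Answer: 1510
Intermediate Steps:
v = -1496 (v = -22*4*17 = -88*17 = -1496)
Y(A, T) = 14 (Y(A, T) = (((T - T)*(3 - 3))*A)*T + 14 = ((0*0)*A)*T + 14 = (0*A)*T + 14 = 0*T + 14 = 0 + 14 = 14)
Y(-159, -193) - v = 14 - 1*(-1496) = 14 + 1496 = 1510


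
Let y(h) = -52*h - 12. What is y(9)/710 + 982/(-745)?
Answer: -105482/52895 ≈ -1.9942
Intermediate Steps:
y(h) = -12 - 52*h
y(9)/710 + 982/(-745) = (-12 - 52*9)/710 + 982/(-745) = (-12 - 468)*(1/710) + 982*(-1/745) = -480*1/710 - 982/745 = -48/71 - 982/745 = -105482/52895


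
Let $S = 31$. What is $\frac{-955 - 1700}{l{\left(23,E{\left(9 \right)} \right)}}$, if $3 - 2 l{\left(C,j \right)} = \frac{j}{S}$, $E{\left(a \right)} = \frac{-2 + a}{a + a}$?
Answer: $- \frac{2962980}{1667} \approx -1777.4$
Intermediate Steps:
$E{\left(a \right)} = \frac{-2 + a}{2 a}$
$l{\left(C,j \right)} = \frac{3}{2} - \frac{j}{62}$ ($l{\left(C,j \right)} = \frac{3}{2} - \frac{j \frac{1}{31}}{2} = \frac{3}{2} - \frac{\frac{1}{31} j}{2} = \frac{3}{2} - \frac{j}{62}$)
$\frac{-955 - 1700}{l{\left(23,E{\left(9 \right)} \right)}} = \frac{-955 - 1700}{\frac{3}{2} - \frac{\frac{1}{2} \cdot \frac{1}{9} \left(-2 + 9\right)}{62}} = \frac{-955 - 1700}{\frac{3}{2} - \frac{\frac{1}{2} \cdot \frac{1}{9} \cdot 7}{62}} = - \frac{2655}{\frac{3}{2} - \frac{7}{1116}} = - \frac{2655}{\frac{1667}{1116}} = \left(-2655\right) \frac{1116}{1667} = - \frac{2962980}{1667}$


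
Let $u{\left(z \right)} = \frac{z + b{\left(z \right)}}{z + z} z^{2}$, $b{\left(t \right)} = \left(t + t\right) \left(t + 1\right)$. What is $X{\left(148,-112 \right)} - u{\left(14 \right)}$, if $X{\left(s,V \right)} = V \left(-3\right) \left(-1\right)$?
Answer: $-3374$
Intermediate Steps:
$b{\left(t \right)} = 2 t \left(1 + t\right)$
$X{\left(s,V \right)} = 3 V$ ($X{\left(s,V \right)} = - 3 V \left(-1\right) = 3 V$)
$u{\left(z \right)} = \frac{z \left(z + 2 z \left(1 + z\right)\right)}{2}$ ($u{\left(z \right)} = \frac{z + 2 z \left(1 + z\right)}{z + z} z^{2} = \frac{z + 2 z \left(1 + z\right)}{2 z} z^{2} = \frac{z \left(z + 2 z \left(1 + z\right)\right)}{2}$)
$X{\left(148,-112 \right)} - u{\left(14 \right)} = 3 \left(-112\right) - 14^{2} \left(\frac{3}{2} + 14\right) = -336 - 196 \cdot \frac{31}{2} = -336 - 3038 = -3374$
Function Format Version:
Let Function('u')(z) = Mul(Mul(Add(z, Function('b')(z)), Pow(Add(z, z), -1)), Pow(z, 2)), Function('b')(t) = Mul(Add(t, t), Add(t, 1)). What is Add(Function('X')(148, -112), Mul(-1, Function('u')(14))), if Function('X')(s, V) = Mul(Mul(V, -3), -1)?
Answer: -3374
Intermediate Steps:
Function('b')(t) = Mul(2, t, Add(1, t)) (Function('b')(t) = Mul(Mul(2, t), Add(1, t)) = Mul(2, t, Add(1, t)))
Function('X')(s, V) = Mul(3, V) (Function('X')(s, V) = Mul(Mul(-3, V), -1) = Mul(3, V))
Function('u')(z) = Mul(Rational(1, 2), z, Add(z, Mul(2, z, Add(1, z)))) (Function('u')(z) = Mul(Mul(Add(z, Mul(2, z, Add(1, z))), Pow(Add(z, z), -1)), Pow(z, 2)) = Mul(Mul(Add(z, Mul(2, z, Add(1, z))), Pow(Mul(2, z), -1)), Pow(z, 2)) = Mul(Mul(Add(z, Mul(2, z, Add(1, z))), Mul(Rational(1, 2), Pow(z, -1))), Pow(z, 2)) = Mul(Mul(Rational(1, 2), Pow(z, -1), Add(z, Mul(2, z, Add(1, z)))), Pow(z, 2)) = Mul(Rational(1, 2), z, Add(z, Mul(2, z, Add(1, z)))))
Add(Function('X')(148, -112), Mul(-1, Function('u')(14))) = Add(Mul(3, -112), Mul(-1, Mul(Pow(14, 2), Add(Rational(3, 2), 14)))) = Add(-336, Mul(-1, Mul(196, Rational(31, 2)))) = Add(-336, Mul(-1, 3038)) = Add(-336, -3038) = -3374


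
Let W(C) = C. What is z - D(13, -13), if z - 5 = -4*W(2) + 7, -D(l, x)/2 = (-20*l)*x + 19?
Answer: 6802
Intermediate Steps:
D(l, x) = -38 + 40*l*x (D(l, x) = -2*((-20*l)*x + 19) = -2*(-20*l*x + 19) = -2*(19 - 20*l*x) = -38 + 40*l*x)
z = 4 (z = 5 + (-4*2 + 7) = 5 + (-8 + 7) = 5 - 1 = 4)
z - D(13, -13) = 4 - (-38 + 40*13*(-13)) = 4 - (-38 - 6760) = 4 - 1*(-6798) = 4 + 6798 = 6802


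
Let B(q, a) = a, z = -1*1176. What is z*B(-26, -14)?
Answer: 16464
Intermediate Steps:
z = -1176
z*B(-26, -14) = -1176*(-14) = 16464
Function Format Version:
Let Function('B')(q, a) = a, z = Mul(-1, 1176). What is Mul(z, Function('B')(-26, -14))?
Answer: 16464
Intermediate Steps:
z = -1176
Mul(z, Function('B')(-26, -14)) = Mul(-1176, -14) = 16464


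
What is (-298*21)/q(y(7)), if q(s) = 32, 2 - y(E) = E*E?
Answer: -3129/16 ≈ -195.56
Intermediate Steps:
y(E) = 2 - E² (y(E) = 2 - E*E = 2 - E²)
(-298*21)/q(y(7)) = -298*21/32 = -6258*1/32 = -3129/16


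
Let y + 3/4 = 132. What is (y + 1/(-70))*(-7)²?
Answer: 128611/20 ≈ 6430.5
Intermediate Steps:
y = 525/4 (y = -¾ + 132 = 525/4 ≈ 131.25)
(y + 1/(-70))*(-7)² = (525/4 + 1/(-70))*(-7)² = (525/4 - 1/70)*49 = (18373/140)*49 = 128611/20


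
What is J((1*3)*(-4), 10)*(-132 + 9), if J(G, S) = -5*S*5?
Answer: 30750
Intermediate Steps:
J(G, S) = -25*S
J((1*3)*(-4), 10)*(-132 + 9) = (-25*10)*(-132 + 9) = -250*(-123) = 30750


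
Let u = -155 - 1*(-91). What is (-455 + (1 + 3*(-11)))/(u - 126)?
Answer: 487/190 ≈ 2.5632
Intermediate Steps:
u = -64 (u = -155 + 91 = -64)
(-455 + (1 + 3*(-11)))/(u - 126) = (-455 + (1 + 3*(-11)))/(-64 - 126) = (-455 + (1 - 33))/(-190) = (-455 - 32)*(-1/190) = -487*(-1/190) = 487/190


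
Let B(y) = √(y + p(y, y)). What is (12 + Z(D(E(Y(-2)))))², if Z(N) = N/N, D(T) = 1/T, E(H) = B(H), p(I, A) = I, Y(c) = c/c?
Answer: 169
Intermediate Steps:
Y(c) = 1
B(y) = √2*√y (B(y) = √(y + y) = √(2*y) = √2*√y)
E(H) = √2*√H
Z(N) = 1
(12 + Z(D(E(Y(-2)))))² = (12 + 1)² = 13² = 169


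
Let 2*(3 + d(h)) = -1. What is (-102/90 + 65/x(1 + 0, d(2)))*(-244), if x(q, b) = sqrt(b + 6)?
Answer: 4148/15 - 3172*sqrt(10) ≈ -9754.2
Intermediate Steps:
d(h) = -7/2 (d(h) = -3 + (1/2)*(-1) = -3 - 1/2 = -7/2)
x(q, b) = sqrt(6 + b)
(-102/90 + 65/x(1 + 0, d(2)))*(-244) = (-102/90 + 65/(sqrt(6 - 7/2)))*(-244) = (-102*1/90 + 65/(sqrt(5/2)))*(-244) = (-17/15 + 65/((sqrt(10)/2)))*(-244) = (-17/15 + 65*(sqrt(10)/5))*(-244) = (-17/15 + 13*sqrt(10))*(-244) = 4148/15 - 3172*sqrt(10)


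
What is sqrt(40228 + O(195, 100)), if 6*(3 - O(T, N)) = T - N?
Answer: sqrt(1447746)/6 ≈ 200.54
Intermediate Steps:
O(T, N) = 3 - T/6 + N/6 (O(T, N) = 3 - (T - N)/6 = 3 + (-T/6 + N/6) = 3 - T/6 + N/6)
sqrt(40228 + O(195, 100)) = sqrt(40228 + (3 - 1/6*195 + (1/6)*100)) = sqrt(40228 + (3 - 65/2 + 50/3)) = sqrt(40228 - 77/6) = sqrt(241291/6) = sqrt(1447746)/6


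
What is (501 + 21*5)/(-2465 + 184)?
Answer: -606/2281 ≈ -0.26567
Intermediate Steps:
(501 + 21*5)/(-2465 + 184) = (501 + 105)/(-2281) = 606*(-1/2281) = -606/2281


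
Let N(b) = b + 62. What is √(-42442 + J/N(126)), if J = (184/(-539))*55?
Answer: 2*I*√1148493833/329 ≈ 206.01*I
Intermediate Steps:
N(b) = 62 + b
J = -920/49 (J = (184*(-1/539))*55 = -184/539*55 = -920/49 ≈ -18.776)
√(-42442 + J/N(126)) = √(-42442 - 920/(49*(62 + 126))) = √(-42442 - 920/49/188) = √(-42442 - 920/49*1/188) = √(-42442 - 230/2303) = √(-97744156/2303) = 2*I*√1148493833/329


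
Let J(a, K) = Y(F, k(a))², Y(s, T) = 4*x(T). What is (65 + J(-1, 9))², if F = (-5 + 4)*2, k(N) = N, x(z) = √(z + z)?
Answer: 1089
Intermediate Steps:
x(z) = √2*√z (x(z) = √(2*z) = √2*√z)
F = -2 (F = -1*2 = -2)
Y(s, T) = 4*√2*√T (Y(s, T) = 4*(√2*√T) = 4*√2*√T)
J(a, K) = 32*a (J(a, K) = (4*√2*√a)² = 32*a)
(65 + J(-1, 9))² = (65 + 32*(-1))² = (65 - 32)² = 33² = 1089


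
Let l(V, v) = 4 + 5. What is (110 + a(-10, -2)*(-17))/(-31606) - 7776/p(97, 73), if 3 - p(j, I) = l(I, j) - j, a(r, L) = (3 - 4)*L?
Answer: -122887586/1438073 ≈ -85.453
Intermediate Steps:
l(V, v) = 9
a(r, L) = -L
p(j, I) = -6 + j (p(j, I) = 3 - (9 - j) = 3 + (-9 + j) = -6 + j)
(110 + a(-10, -2)*(-17))/(-31606) - 7776/p(97, 73) = (110 - 1*(-2)*(-17))/(-31606) - 7776/(-6 + 97) = (110 + 2*(-17))*(-1/31606) - 7776/91 = (110 - 34)*(-1/31606) - 7776*1/91 = 76*(-1/31606) - 7776/91 = -38/15803 - 7776/91 = -122887586/1438073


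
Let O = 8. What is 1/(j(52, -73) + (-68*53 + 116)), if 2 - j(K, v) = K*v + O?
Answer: 1/302 ≈ 0.0033113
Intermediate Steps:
j(K, v) = -6 - K*v (j(K, v) = 2 - (K*v + 8) = 2 - (8 + K*v) = 2 + (-8 - K*v) = -6 - K*v)
1/(j(52, -73) + (-68*53 + 116)) = 1/((-6 - 1*52*(-73)) + (-68*53 + 116)) = 1/((-6 + 3796) + (-3604 + 116)) = 1/(3790 - 3488) = 1/302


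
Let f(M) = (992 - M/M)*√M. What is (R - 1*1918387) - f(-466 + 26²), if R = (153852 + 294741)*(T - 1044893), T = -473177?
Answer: -680997493897 - 991*√210 ≈ -6.8100e+11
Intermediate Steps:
R = -680995575510 (R = (153852 + 294741)*(-473177 - 1044893) = 448593*(-1518070) = -680995575510)
f(M) = 991*√M (f(M) = (992 - 1*1)*√M = (992 - 1)*√M = 991*√M)
(R - 1*1918387) - f(-466 + 26²) = (-680995575510 - 1*1918387) - 991*√(-466 + 26²) = (-680995575510 - 1918387) - 991*√(-466 + 676) = -680997493897 - 991*√210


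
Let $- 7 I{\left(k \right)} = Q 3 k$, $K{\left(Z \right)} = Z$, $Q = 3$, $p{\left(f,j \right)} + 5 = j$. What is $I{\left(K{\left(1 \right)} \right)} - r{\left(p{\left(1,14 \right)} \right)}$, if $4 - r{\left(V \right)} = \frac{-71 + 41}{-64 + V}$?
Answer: $- \frac{365}{77} \approx -4.7403$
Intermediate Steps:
$p{\left(f,j \right)} = -5 + j$
$r{\left(V \right)} = 4 + \frac{30}{-64 + V}$ ($r{\left(V \right)} = 4 - \frac{-71 + 41}{-64 + V} = 4 - - \frac{30}{-64 + V} = 4 + \frac{30}{-64 + V}$)
$I{\left(k \right)} = - \frac{9 k}{7}$ ($I{\left(k \right)} = - \frac{3 \cdot 3 k}{7} = - \frac{9 k}{7}$)
$I{\left(K{\left(1 \right)} \right)} - r{\left(p{\left(1,14 \right)} \right)} = \left(- \frac{9}{7}\right) 1 - \frac{2 \left(-113 + 2 \left(-5 + 14\right)\right)}{-64 + \left(-5 + 14\right)} = - \frac{9}{7} - \frac{2 \left(-113 + 2 \cdot 9\right)}{-64 + 9} = - \frac{9}{7} - \frac{2 \left(-113 + 18\right)}{-55} = - \frac{9}{7} - 2 \left(- \frac{1}{55}\right) \left(-95\right) = - \frac{9}{7} - \frac{38}{11} = - \frac{365}{77}$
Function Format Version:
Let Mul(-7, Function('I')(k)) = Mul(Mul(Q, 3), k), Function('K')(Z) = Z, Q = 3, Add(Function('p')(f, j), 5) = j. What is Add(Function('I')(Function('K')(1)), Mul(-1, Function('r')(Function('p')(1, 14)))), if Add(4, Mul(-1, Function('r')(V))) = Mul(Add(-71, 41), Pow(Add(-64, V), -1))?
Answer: Rational(-365, 77) ≈ -4.7403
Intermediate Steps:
Function('p')(f, j) = Add(-5, j)
Function('r')(V) = Add(4, Mul(30, Pow(Add(-64, V), -1))) (Function('r')(V) = Add(4, Mul(-1, Mul(Add(-71, 41), Pow(Add(-64, V), -1)))) = Add(4, Mul(-1, Mul(-30, Pow(Add(-64, V), -1)))) = Add(4, Mul(30, Pow(Add(-64, V), -1))))
Function('I')(k) = Mul(Rational(-9, 7), k) (Function('I')(k) = Mul(Rational(-1, 7), Mul(Mul(3, 3), k)) = Mul(Rational(-1, 7), Mul(9, k)) = Mul(Rational(-9, 7), k))
Add(Function('I')(Function('K')(1)), Mul(-1, Function('r')(Function('p')(1, 14)))) = Add(Mul(Rational(-9, 7), 1), Mul(-1, Mul(2, Pow(Add(-64, Add(-5, 14)), -1), Add(-113, Mul(2, Add(-5, 14)))))) = Add(Rational(-9, 7), Mul(-1, Mul(2, Pow(Add(-64, 9), -1), Add(-113, Mul(2, 9))))) = Add(Rational(-9, 7), Mul(-1, Mul(2, Pow(-55, -1), Add(-113, 18)))) = Add(Rational(-9, 7), Mul(-1, Mul(2, Rational(-1, 55), -95))) = Add(Rational(-9, 7), Mul(-1, Rational(38, 11))) = Add(Rational(-9, 7), Rational(-38, 11)) = Rational(-365, 77)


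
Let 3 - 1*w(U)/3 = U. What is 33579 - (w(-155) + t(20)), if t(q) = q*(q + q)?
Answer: 32305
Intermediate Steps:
w(U) = 9 - 3*U
t(q) = 2*q² (t(q) = q*(2*q) = 2*q²)
33579 - (w(-155) + t(20)) = 33579 - ((9 - 3*(-155)) + 2*20²) = 33579 - ((9 + 465) + 2*400) = 33579 - (474 + 800) = 33579 - 1*1274 = 33579 - 1274 = 32305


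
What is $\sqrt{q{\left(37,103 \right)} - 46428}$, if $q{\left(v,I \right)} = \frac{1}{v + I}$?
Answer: $\frac{i \sqrt{227497165}}{70} \approx 215.47 i$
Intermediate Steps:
$q{\left(v,I \right)} = \frac{1}{I + v}$
$\sqrt{q{\left(37,103 \right)} - 46428} = \sqrt{\frac{1}{103 + 37} - 46428} = \sqrt{\frac{1}{140} - 46428} = \sqrt{- \frac{6499919}{140}} = \frac{i \sqrt{227497165}}{70}$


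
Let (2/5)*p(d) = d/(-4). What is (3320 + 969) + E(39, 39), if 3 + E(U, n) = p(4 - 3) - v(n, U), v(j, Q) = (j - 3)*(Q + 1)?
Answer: 22763/8 ≈ 2845.4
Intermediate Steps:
p(d) = -5*d/8 (p(d) = 5*(d/(-4))/2 = 5*(d*(-¼))/2 = 5*(-d/4)/2 = -5*d/8)
v(j, Q) = (1 + Q)*(-3 + j) (v(j, Q) = (-3 + j)*(1 + Q) = (1 + Q)*(-3 + j))
E(U, n) = -5/8 - n + 3*U - U*n (E(U, n) = -3 + (-5*(4 - 3)/8 - (-3 + n - 3*U + U*n)) = -3 + (-5/8*1 + (3 - n + 3*U - U*n)) = -3 + (-5/8 + (3 - n + 3*U - U*n)) = -3 + (19/8 - n + 3*U - U*n) = -5/8 - n + 3*U - U*n)
(3320 + 969) + E(39, 39) = (3320 + 969) + (-5/8 - 1*39 + 3*39 - 1*39*39) = 4289 + (-5/8 - 39 + 117 - 1521) = 4289 - 11549/8 = 22763/8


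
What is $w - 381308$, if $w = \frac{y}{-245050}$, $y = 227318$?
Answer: $- \frac{3593836643}{9425} \approx -3.8131 \cdot 10^{5}$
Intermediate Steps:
$w = - \frac{8743}{9425}$ ($w = \frac{227318}{-245050} = 227318 \left(- \frac{1}{245050}\right) = - \frac{8743}{9425} \approx -0.92764$)
$w - 381308 = - \frac{8743}{9425} - 381308 = - \frac{3593836643}{9425}$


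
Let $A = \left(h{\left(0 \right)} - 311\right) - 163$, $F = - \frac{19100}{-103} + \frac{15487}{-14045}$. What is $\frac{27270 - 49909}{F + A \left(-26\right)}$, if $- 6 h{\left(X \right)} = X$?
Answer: $- \frac{32750369765}{18094994079} \approx -1.8099$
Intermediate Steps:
$h{\left(X \right)} = - \frac{X}{6}$
$F = \frac{266664339}{1446635}$ ($F = \left(-19100\right) \left(- \frac{1}{103}\right) + 15487 \left(- \frac{1}{14045}\right) = \frac{19100}{103} - \frac{15487}{14045} = \frac{266664339}{1446635} \approx 184.33$)
$A = -474$ ($A = \left(\left(- \frac{1}{6}\right) 0 - 311\right) - 163 = \left(0 - 311\right) - 163 = -311 - 163 = -474$)
$\frac{27270 - 49909}{F + A \left(-26\right)} = \frac{27270 - 49909}{\frac{266664339}{1446635} - -12324} = - \frac{22639}{\frac{266664339}{1446635} + 12324} = - \frac{22639}{\frac{18094994079}{1446635}} = \left(-22639\right) \frac{1446635}{18094994079} = - \frac{32750369765}{18094994079}$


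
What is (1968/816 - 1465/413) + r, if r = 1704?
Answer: 11955812/7021 ≈ 1702.9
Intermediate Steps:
(1968/816 - 1465/413) + r = (1968/816 - 1465/413) + 1704 = (1968*(1/816) - 1465*1/413) + 1704 = (41/17 - 1465/413) + 1704 = -7972/7021 + 1704 = 11955812/7021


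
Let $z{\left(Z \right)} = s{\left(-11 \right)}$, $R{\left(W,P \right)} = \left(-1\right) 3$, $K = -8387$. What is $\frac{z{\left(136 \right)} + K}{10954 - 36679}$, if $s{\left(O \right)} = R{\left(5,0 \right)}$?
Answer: $\frac{1678}{5145} \approx 0.32614$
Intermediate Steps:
$R{\left(W,P \right)} = -3$
$s{\left(O \right)} = -3$
$z{\left(Z \right)} = -3$
$\frac{z{\left(136 \right)} + K}{10954 - 36679} = \frac{-3 - 8387}{10954 - 36679} = - \frac{8390}{-25725} = \left(-8390\right) \left(- \frac{1}{25725}\right) = \frac{1678}{5145}$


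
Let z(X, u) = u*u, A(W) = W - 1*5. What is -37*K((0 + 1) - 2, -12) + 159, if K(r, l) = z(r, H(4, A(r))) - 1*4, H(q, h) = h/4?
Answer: 895/4 ≈ 223.75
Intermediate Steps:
A(W) = -5 + W (A(W) = W - 5 = -5 + W)
H(q, h) = h/4 (H(q, h) = h*(¼) = h/4)
z(X, u) = u²
K(r, l) = -4 + (-5/4 + r/4)² (K(r, l) = ((-5 + r)/4)² - 1*4 = (-5/4 + r/4)² - 4 = -4 + (-5/4 + r/4)²)
-37*K((0 + 1) - 2, -12) + 159 = -37*(-4 + (-5 + ((0 + 1) - 2))²/16) + 159 = -37*(-4 + (-5 + (1 - 2))²/16) + 159 = -37*(-4 + (-5 - 1)²/16) + 159 = -37*(-4 + (1/16)*(-6)²) + 159 = -37*(-4 + (1/16)*36) + 159 = -37*(-4 + 9/4) + 159 = -37*(-7/4) + 159 = 259/4 + 159 = 895/4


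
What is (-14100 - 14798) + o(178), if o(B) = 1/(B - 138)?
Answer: -1155919/40 ≈ -28898.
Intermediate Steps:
o(B) = 1/(-138 + B)
(-14100 - 14798) + o(178) = (-14100 - 14798) + 1/(-138 + 178) = -28898 + 1/40 = -1155919/40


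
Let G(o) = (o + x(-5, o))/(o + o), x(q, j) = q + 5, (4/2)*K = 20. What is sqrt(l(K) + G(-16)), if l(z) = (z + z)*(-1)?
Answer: I*sqrt(78)/2 ≈ 4.4159*I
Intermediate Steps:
K = 10 (K = (1/2)*20 = 10)
x(q, j) = 5 + q
G(o) = 1/2 (G(o) = (o + (5 - 5))/(o + o) = (o + 0)/((2*o)) = o*(1/(2*o)) = 1/2)
l(z) = -2*z (l(z) = (2*z)*(-1) = -2*z)
sqrt(l(K) + G(-16)) = sqrt(-2*10 + 1/2) = sqrt(-20 + 1/2) = sqrt(-39/2) = I*sqrt(78)/2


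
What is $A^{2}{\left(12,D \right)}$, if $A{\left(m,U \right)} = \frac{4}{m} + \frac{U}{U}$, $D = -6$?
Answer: $\frac{16}{9} \approx 1.7778$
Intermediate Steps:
$A{\left(m,U \right)} = 1 + \frac{4}{m}$ ($A{\left(m,U \right)} = \frac{4}{m} + 1 = 1 + \frac{4}{m}$)
$A^{2}{\left(12,D \right)} = \left(\frac{4 + 12}{12}\right)^{2} = \left(\frac{1}{12} \cdot 16\right)^{2} = \left(\frac{4}{3}\right)^{2} = \frac{16}{9}$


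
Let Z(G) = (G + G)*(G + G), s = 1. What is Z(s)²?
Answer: 16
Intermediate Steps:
Z(G) = 4*G² (Z(G) = (2*G)*(2*G) = 4*G²)
Z(s)² = (4*1²)² = (4*1)² = 4² = 16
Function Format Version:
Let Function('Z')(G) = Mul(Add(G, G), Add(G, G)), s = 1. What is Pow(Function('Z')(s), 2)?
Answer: 16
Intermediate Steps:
Function('Z')(G) = Mul(4, Pow(G, 2)) (Function('Z')(G) = Mul(Mul(2, G), Mul(2, G)) = Mul(4, Pow(G, 2)))
Pow(Function('Z')(s), 2) = Pow(Mul(4, Pow(1, 2)), 2) = Pow(Mul(4, 1), 2) = Pow(4, 2) = 16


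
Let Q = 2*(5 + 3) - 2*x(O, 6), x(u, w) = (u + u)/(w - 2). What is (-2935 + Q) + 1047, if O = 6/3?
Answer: -1874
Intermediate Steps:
O = 2 (O = 6*(⅓) = 2)
x(u, w) = 2*u/(-2 + w) (x(u, w) = (2*u)/(-2 + w) = 2*u/(-2 + w))
Q = 14 (Q = 2*(5 + 3) - 4*2/(-2 + 6) = 2*8 - 4*2/4 = 16 - 4*2/4 = 16 - 2*1 = 16 - 2 = 14)
(-2935 + Q) + 1047 = (-2935 + 14) + 1047 = -2921 + 1047 = -1874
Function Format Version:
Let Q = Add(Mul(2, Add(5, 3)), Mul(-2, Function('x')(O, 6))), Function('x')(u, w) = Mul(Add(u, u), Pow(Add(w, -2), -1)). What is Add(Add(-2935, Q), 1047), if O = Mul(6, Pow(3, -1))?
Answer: -1874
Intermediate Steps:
O = 2 (O = Mul(6, Rational(1, 3)) = 2)
Function('x')(u, w) = Mul(2, u, Pow(Add(-2, w), -1)) (Function('x')(u, w) = Mul(Mul(2, u), Pow(Add(-2, w), -1)) = Mul(2, u, Pow(Add(-2, w), -1)))
Q = 14 (Q = Add(Mul(2, Add(5, 3)), Mul(-2, Mul(2, 2, Pow(Add(-2, 6), -1)))) = Add(Mul(2, 8), Mul(-2, Mul(2, 2, Pow(4, -1)))) = Add(16, Mul(-2, Mul(2, 2, Rational(1, 4)))) = Add(16, Mul(-2, 1)) = Add(16, -2) = 14)
Add(Add(-2935, Q), 1047) = Add(Add(-2935, 14), 1047) = Add(-2921, 1047) = -1874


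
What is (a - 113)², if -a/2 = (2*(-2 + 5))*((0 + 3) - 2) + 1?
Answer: 16129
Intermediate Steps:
a = -14 (a = -2*((2*(-2 + 5))*((0 + 3) - 2) + 1) = -2*((2*3)*(3 - 2) + 1) = -2*(6*1 + 1) = -2*(6 + 1) = -2*7 = -14)
(a - 113)² = (-14 - 113)² = (-127)² = 16129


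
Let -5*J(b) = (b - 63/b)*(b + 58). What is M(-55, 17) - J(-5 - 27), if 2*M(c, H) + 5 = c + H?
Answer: -14213/80 ≈ -177.66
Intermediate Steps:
J(b) = -(58 + b)*(b - 63/b)/5 (J(b) = -(b - 63/b)*(b + 58)/5 = -(b - 63/b)*(58 + b)/5 = -(58 + b)*(b - 63/b)/5)
M(c, H) = -5/2 + H/2 + c/2 (M(c, H) = -5/2 + (c + H)/2 = -5/2 + (H + c)/2 = -5/2 + (H/2 + c/2) = -5/2 + H/2 + c/2)
M(-55, 17) - J(-5 - 27) = (-5/2 + (1/2)*17 + (1/2)*(-55)) - (3654 - (-5 - 27)*(-63 + (-5 - 27)**2 + 58*(-5 - 27)))/(5*(-5 - 27)) = (-5/2 + 17/2 - 55/2) - (3654 - 1*(-32)*(-63 + (-32)**2 + 58*(-32)))/(5*(-32)) = -43/2 - (-1)*(3654 - 1*(-32)*(-63 + 1024 - 1856))/(5*32) = -43/2 - (-1)*(3654 - 1*(-32)*(-895))/(5*32) = -43/2 - (-1)*(3654 - 28640)/(5*32) = -43/2 - (-1)*(-24986)/(5*32) = -43/2 - 1*12493/80 = -43/2 - 12493/80 = -14213/80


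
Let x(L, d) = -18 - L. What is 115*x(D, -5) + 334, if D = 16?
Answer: -3576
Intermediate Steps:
115*x(D, -5) + 334 = 115*(-18 - 1*16) + 334 = 115*(-18 - 16) + 334 = 115*(-34) + 334 = -3910 + 334 = -3576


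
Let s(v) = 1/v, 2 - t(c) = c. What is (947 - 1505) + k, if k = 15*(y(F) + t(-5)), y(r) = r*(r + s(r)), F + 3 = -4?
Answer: 297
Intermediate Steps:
t(c) = 2 - c
s(v) = 1/v
F = -7 (F = -3 - 4 = -7)
y(r) = r*(r + 1/r)
k = 855 (k = 15*((1 + (-7)²) + (2 - 1*(-5))) = 15*((1 + 49) + (2 + 5)) = 15*(50 + 7) = 15*57 = 855)
(947 - 1505) + k = (947 - 1505) + 855 = -558 + 855 = 297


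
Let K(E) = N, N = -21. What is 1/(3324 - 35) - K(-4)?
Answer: 69070/3289 ≈ 21.000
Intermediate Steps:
K(E) = -21
1/(3324 - 35) - K(-4) = 1/(3324 - 35) - 1*(-21) = 1/3289 + 21 = 69070/3289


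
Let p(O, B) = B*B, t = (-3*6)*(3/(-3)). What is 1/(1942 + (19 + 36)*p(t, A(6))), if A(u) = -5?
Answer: 1/3317 ≈ 0.00030148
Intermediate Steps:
t = 18 (t = -54*(-1)/3 = -18*(-1) = 18)
p(O, B) = B²
1/(1942 + (19 + 36)*p(t, A(6))) = 1/(1942 + (19 + 36)*(-5)²) = 1/(1942 + 55*25) = 1/(1942 + 1375) = 1/3317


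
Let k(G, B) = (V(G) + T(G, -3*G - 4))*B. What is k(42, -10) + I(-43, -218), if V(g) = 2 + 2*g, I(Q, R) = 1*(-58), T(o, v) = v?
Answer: 382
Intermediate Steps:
I(Q, R) = -58
k(G, B) = B*(-2 - G) (k(G, B) = ((2 + 2*G) + (-3*G - 4))*B = ((2 + 2*G) + (-4 - 3*G))*B = (-2 - G)*B = B*(-2 - G))
k(42, -10) + I(-43, -218) = -10*(-2 - 1*42) - 58 = -10*(-2 - 42) - 58 = -10*(-44) - 58 = 440 - 58 = 382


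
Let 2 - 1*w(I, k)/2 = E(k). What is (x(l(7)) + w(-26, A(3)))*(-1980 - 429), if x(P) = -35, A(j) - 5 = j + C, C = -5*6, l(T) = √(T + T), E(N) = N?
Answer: -31317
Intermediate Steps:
l(T) = √2*√T (l(T) = √(2*T) = √2*√T)
C = -30
A(j) = -25 + j (A(j) = 5 + (j - 30) = 5 + (-30 + j) = -25 + j)
w(I, k) = 4 - 2*k
(x(l(7)) + w(-26, A(3)))*(-1980 - 429) = (-35 + (4 - 2*(-25 + 3)))*(-1980 - 429) = (-35 + (4 - 2*(-22)))*(-2409) = (-35 + (4 + 44))*(-2409) = (-35 + 48)*(-2409) = 13*(-2409) = -31317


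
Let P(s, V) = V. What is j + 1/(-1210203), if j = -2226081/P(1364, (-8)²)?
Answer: -2694009904507/77452992 ≈ -34783.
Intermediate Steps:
j = -2226081/64 (j = -2226081/((-8)²) = -2226081/64 ≈ -34783.)
j + 1/(-1210203) = -2226081/64 + 1/(-1210203) = -2226081/64 - 1/1210203 = -2694009904507/77452992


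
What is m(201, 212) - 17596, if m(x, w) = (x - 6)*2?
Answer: -17206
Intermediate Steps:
m(x, w) = -12 + 2*x (m(x, w) = (-6 + x)*2 = -12 + 2*x)
m(201, 212) - 17596 = (-12 + 2*201) - 17596 = (-12 + 402) - 17596 = 390 - 17596 = -17206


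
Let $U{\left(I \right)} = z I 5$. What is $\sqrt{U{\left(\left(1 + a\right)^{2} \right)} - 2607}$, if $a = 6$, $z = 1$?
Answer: $i \sqrt{2362} \approx 48.6 i$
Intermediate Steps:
$U{\left(I \right)} = 5 I$ ($U{\left(I \right)} = 1 I 5 = I 5 = 5 I$)
$\sqrt{U{\left(\left(1 + a\right)^{2} \right)} - 2607} = \sqrt{5 \left(1 + 6\right)^{2} - 2607} = \sqrt{5 \cdot 7^{2} - 2607} = \sqrt{5 \cdot 49 - 2607} = \sqrt{245 - 2607} = \sqrt{-2362} = i \sqrt{2362}$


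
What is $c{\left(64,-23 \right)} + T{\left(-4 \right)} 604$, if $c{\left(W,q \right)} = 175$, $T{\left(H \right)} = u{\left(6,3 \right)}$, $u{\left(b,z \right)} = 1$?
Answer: $779$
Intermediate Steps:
$T{\left(H \right)} = 1$
$c{\left(64,-23 \right)} + T{\left(-4 \right)} 604 = 175 + 1 \cdot 604 = 175 + 604 = 779$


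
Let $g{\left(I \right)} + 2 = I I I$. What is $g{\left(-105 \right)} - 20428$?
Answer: $-1178055$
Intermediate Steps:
$g{\left(I \right)} = -2 + I^{3}$ ($g{\left(I \right)} = -2 + I I I = -2 + I^{2} I = -2 + I^{3}$)
$g{\left(-105 \right)} - 20428 = \left(-2 + \left(-105\right)^{3}\right) - 20428 = \left(-2 - 1157625\right) - 20428 = -1157627 - 20428 = -1178055$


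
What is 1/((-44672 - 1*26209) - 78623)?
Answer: -1/149504 ≈ -6.6888e-6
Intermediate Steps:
1/((-44672 - 1*26209) - 78623) = 1/((-44672 - 26209) - 78623) = 1/(-70881 - 78623) = 1/(-149504) = -1/149504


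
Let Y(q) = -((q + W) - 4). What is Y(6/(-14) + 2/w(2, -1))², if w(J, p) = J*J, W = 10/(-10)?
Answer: 4761/196 ≈ 24.291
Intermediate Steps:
W = -1 (W = 10*(-⅒) = -1)
w(J, p) = J²
Y(q) = 5 - q (Y(q) = -((q - 1) - 4) = -((-1 + q) - 4) = -(-5 + q) = 5 - q)
Y(6/(-14) + 2/w(2, -1))² = (5 - (6/(-14) + 2/(2²)))² = (5 - (6*(-1/14) + 2/4))² = (5 - (-3/7 + 2*(¼)))² = (5 - (-3/7 + ½))² = (5 - 1*1/14)² = (5 - 1/14)² = (69/14)² = 4761/196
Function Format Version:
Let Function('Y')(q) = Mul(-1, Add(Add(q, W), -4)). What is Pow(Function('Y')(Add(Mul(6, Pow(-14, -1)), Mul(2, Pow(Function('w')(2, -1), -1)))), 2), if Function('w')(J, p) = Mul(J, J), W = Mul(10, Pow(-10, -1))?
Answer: Rational(4761, 196) ≈ 24.291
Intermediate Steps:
W = -1 (W = Mul(10, Rational(-1, 10)) = -1)
Function('w')(J, p) = Pow(J, 2)
Function('Y')(q) = Add(5, Mul(-1, q)) (Function('Y')(q) = Mul(-1, Add(Add(q, -1), -4)) = Mul(-1, Add(Add(-1, q), -4)) = Mul(-1, Add(-5, q)) = Add(5, Mul(-1, q)))
Pow(Function('Y')(Add(Mul(6, Pow(-14, -1)), Mul(2, Pow(Function('w')(2, -1), -1)))), 2) = Pow(Add(5, Mul(-1, Add(Mul(6, Pow(-14, -1)), Mul(2, Pow(Pow(2, 2), -1))))), 2) = Pow(Add(5, Mul(-1, Add(Mul(6, Rational(-1, 14)), Mul(2, Pow(4, -1))))), 2) = Pow(Add(5, Mul(-1, Add(Rational(-3, 7), Mul(2, Rational(1, 4))))), 2) = Pow(Add(5, Mul(-1, Add(Rational(-3, 7), Rational(1, 2)))), 2) = Pow(Add(5, Mul(-1, Rational(1, 14))), 2) = Pow(Add(5, Rational(-1, 14)), 2) = Pow(Rational(69, 14), 2) = Rational(4761, 196)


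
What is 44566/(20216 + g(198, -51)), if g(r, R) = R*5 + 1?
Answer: 22283/9981 ≈ 2.2325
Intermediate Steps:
g(r, R) = 1 + 5*R (g(r, R) = 5*R + 1 = 1 + 5*R)
44566/(20216 + g(198, -51)) = 44566/(20216 + (1 + 5*(-51))) = 44566/(20216 + (1 - 255)) = 44566/(20216 - 254) = 44566/19962 = 44566*(1/19962) = 22283/9981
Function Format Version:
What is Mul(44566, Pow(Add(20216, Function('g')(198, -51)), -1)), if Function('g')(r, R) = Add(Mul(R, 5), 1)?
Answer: Rational(22283, 9981) ≈ 2.2325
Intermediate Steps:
Function('g')(r, R) = Add(1, Mul(5, R)) (Function('g')(r, R) = Add(Mul(5, R), 1) = Add(1, Mul(5, R)))
Mul(44566, Pow(Add(20216, Function('g')(198, -51)), -1)) = Mul(44566, Pow(Add(20216, Add(1, Mul(5, -51))), -1)) = Mul(44566, Pow(Add(20216, Add(1, -255)), -1)) = Mul(44566, Pow(Add(20216, -254), -1)) = Mul(44566, Pow(19962, -1)) = Mul(44566, Rational(1, 19962)) = Rational(22283, 9981)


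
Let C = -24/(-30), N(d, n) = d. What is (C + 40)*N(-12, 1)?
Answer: -2448/5 ≈ -489.60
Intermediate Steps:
C = ⅘ (C = -24*(-1/30) = ⅘ ≈ 0.80000)
(C + 40)*N(-12, 1) = (⅘ + 40)*(-12) = (204/5)*(-12) = -2448/5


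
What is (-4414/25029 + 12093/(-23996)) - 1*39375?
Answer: -23648871526541/600595884 ≈ -39376.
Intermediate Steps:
(-4414/25029 + 12093/(-23996)) - 1*39375 = (-4414*1/25029 + 12093*(-1/23996)) - 39375 = (-4414/25029 - 12093/23996) - 39375 = -408594041/600595884 - 39375 = -23648871526541/600595884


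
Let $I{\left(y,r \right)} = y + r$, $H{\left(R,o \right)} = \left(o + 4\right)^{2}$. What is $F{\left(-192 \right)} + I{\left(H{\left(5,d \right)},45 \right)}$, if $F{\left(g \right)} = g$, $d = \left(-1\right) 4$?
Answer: $-147$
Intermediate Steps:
$d = -4$
$H{\left(R,o \right)} = \left(4 + o\right)^{2}$
$I{\left(y,r \right)} = r + y$
$F{\left(-192 \right)} + I{\left(H{\left(5,d \right)},45 \right)} = -192 + \left(45 + \left(4 - 4\right)^{2}\right) = -192 + \left(45 + 0^{2}\right) = -192 + \left(45 + 0\right) = -192 + 45 = -147$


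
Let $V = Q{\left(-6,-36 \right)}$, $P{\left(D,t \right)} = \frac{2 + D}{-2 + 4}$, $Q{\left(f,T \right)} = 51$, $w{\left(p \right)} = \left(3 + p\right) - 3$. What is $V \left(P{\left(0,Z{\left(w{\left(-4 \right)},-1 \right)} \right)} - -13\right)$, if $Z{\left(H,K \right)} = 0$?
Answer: $714$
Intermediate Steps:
$w{\left(p \right)} = p$
$P{\left(D,t \right)} = 1 + \frac{D}{2}$ ($P{\left(D,t \right)} = \frac{2 + D}{2} = \left(2 + D\right) \frac{1}{2} = 1 + \frac{D}{2}$)
$V = 51$
$V \left(P{\left(0,Z{\left(w{\left(-4 \right)},-1 \right)} \right)} - -13\right) = 51 \left(\left(1 + \frac{1}{2} \cdot 0\right) - -13\right) = 51 \left(\left(1 + 0\right) + 13\right) = 51 \left(1 + 13\right) = 51 \cdot 14 = 714$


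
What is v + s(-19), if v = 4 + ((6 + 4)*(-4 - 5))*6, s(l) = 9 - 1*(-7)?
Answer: -520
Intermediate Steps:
s(l) = 16 (s(l) = 9 + 7 = 16)
v = -536 (v = 4 + (10*(-9))*6 = 4 - 90*6 = 4 - 540 = -536)
v + s(-19) = -536 + 16 = -520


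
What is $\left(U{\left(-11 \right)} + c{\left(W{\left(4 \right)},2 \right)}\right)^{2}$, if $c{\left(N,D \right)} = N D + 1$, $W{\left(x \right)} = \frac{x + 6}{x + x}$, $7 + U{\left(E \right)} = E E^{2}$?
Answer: $\frac{7123561}{4} \approx 1.7809 \cdot 10^{6}$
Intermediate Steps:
$U{\left(E \right)} = -7 + E^{3}$ ($U{\left(E \right)} = -7 + E E^{2} = -7 + E^{3}$)
$W{\left(x \right)} = \frac{6 + x}{2 x}$
$c{\left(N,D \right)} = 1 + D N$ ($c{\left(N,D \right)} = D N + 1 = 1 + D N$)
$\left(U{\left(-11 \right)} + c{\left(W{\left(4 \right)},2 \right)}\right)^{2} = \left(\left(-7 + \left(-11\right)^{3}\right) + \left(1 + 2 \frac{6 + 4}{2 \cdot 4}\right)\right)^{2} = \left(\left(-7 - 1331\right) + \left(1 + 2 \cdot \frac{1}{2} \cdot \frac{1}{4} \cdot 10\right)\right)^{2} = \left(-1338 + \left(1 + 2 \cdot \frac{5}{4}\right)\right)^{2} = \left(-1338 + \left(1 + \frac{5}{2}\right)\right)^{2} = \left(-1338 + \frac{7}{2}\right)^{2} = \left(- \frac{2669}{2}\right)^{2} = \frac{7123561}{4}$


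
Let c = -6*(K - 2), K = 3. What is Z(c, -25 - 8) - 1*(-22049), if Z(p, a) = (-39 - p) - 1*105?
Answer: 21911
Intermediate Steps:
c = -6 (c = -6*(3 - 2) = -6*1 = -6)
Z(p, a) = -144 - p (Z(p, a) = (-39 - p) - 105 = -144 - p)
Z(c, -25 - 8) - 1*(-22049) = (-144 - 1*(-6)) - 1*(-22049) = (-144 + 6) + 22049 = -138 + 22049 = 21911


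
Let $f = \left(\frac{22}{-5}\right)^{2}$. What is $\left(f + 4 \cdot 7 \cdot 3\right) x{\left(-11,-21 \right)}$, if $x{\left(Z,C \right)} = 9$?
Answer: $\frac{23256}{25} \approx 930.24$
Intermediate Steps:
$f = \frac{484}{25}$ ($f = \left(22 \left(- \frac{1}{5}\right)\right)^{2} = \left(- \frac{22}{5}\right)^{2} = \frac{484}{25} \approx 19.36$)
$\left(f + 4 \cdot 7 \cdot 3\right) x{\left(-11,-21 \right)} = \left(\frac{484}{25} + 4 \cdot 7 \cdot 3\right) 9 = \left(\frac{484}{25} + 28 \cdot 3\right) 9 = \left(\frac{484}{25} + 84\right) 9 = \frac{2584}{25} \cdot 9 = \frac{23256}{25}$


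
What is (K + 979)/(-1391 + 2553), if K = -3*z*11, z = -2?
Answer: 1045/1162 ≈ 0.89931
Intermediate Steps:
K = 66 (K = -3*(-2)*11 = 6*11 = 66)
(K + 979)/(-1391 + 2553) = (66 + 979)/(-1391 + 2553) = 1045/1162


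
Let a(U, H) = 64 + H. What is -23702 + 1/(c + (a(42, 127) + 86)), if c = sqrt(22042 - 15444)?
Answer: -1662244685/70131 - sqrt(6598)/70131 ≈ -23702.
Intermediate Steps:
c = sqrt(6598) ≈ 81.228
-23702 + 1/(c + (a(42, 127) + 86)) = -23702 + 1/(sqrt(6598) + ((64 + 127) + 86)) = -23702 + 1/(sqrt(6598) + (191 + 86)) = -23702 + 1/(sqrt(6598) + 277) = -23702 + 1/(277 + sqrt(6598))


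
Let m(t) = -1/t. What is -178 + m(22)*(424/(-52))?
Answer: -25401/143 ≈ -177.63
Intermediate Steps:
-178 + m(22)*(424/(-52)) = -178 + (-1/22)*(424/(-52)) = -178 + (-1*1/22)*(424*(-1/52)) = -178 - 1/22*(-106/13) = -178 + 53/143 = -25401/143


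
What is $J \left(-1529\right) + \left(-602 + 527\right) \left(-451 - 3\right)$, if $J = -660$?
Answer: $1043190$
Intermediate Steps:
$J \left(-1529\right) + \left(-602 + 527\right) \left(-451 - 3\right) = \left(-660\right) \left(-1529\right) + \left(-602 + 527\right) \left(-451 - 3\right) = 1009140 - -34050 = 1009140 + 34050 = 1043190$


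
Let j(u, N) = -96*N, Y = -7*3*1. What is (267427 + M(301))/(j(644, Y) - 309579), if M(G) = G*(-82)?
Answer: -80915/102521 ≈ -0.78925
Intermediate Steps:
M(G) = -82*G
Y = -21 (Y = -21*1 = -21)
j(u, N) = -96*N
(267427 + M(301))/(j(644, Y) - 309579) = (267427 - 82*301)/(-96*(-21) - 309579) = (267427 - 24682)/(2016 - 309579) = 242745/(-307563) = 242745*(-1/307563) = -80915/102521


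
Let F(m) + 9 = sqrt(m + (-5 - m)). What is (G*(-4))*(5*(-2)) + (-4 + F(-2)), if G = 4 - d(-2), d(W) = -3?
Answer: 267 + I*sqrt(5) ≈ 267.0 + 2.2361*I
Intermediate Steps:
G = 7 (G = 4 - 1*(-3) = 4 + 3 = 7)
F(m) = -9 + I*sqrt(5) (F(m) = -9 + sqrt(m + (-5 - m)) = -9 + sqrt(-5) = -9 + I*sqrt(5))
(G*(-4))*(5*(-2)) + (-4 + F(-2)) = (7*(-4))*(5*(-2)) + (-4 + (-9 + I*sqrt(5))) = -28*(-10) + (-13 + I*sqrt(5)) = 280 + (-13 + I*sqrt(5)) = 267 + I*sqrt(5)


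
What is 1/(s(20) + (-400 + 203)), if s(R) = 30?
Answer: -1/167 ≈ -0.0059880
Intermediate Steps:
1/(s(20) + (-400 + 203)) = 1/(30 + (-400 + 203)) = 1/(30 - 197) = 1/(-167) = -1/167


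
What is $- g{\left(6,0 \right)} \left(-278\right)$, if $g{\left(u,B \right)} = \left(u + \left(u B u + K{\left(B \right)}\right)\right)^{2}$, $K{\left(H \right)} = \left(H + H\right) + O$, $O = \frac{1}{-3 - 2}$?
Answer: $\frac{233798}{25} \approx 9351.9$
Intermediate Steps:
$O = - \frac{1}{5}$ ($O = \frac{1}{-5} = - \frac{1}{5} \approx -0.2$)
$K{\left(H \right)} = - \frac{1}{5} + 2 H$ ($K{\left(H \right)} = \left(H + H\right) - \frac{1}{5} = 2 H - \frac{1}{5} = - \frac{1}{5} + 2 H$)
$g{\left(u,B \right)} = \left(- \frac{1}{5} + u + 2 B + B u^{2}\right)^{2}$ ($g{\left(u,B \right)} = \left(u + \left(u B u + \left(- \frac{1}{5} + 2 B\right)\right)\right)^{2} = \left(u + \left(B u u + \left(- \frac{1}{5} + 2 B\right)\right)\right)^{2} = \left(u + \left(B u^{2} + \left(- \frac{1}{5} + 2 B\right)\right)\right)^{2} = \left(u + \left(- \frac{1}{5} + 2 B + B u^{2}\right)\right)^{2} = \left(- \frac{1}{5} + u + 2 B + B u^{2}\right)^{2}$)
$- g{\left(6,0 \right)} \left(-278\right) = - \frac{\left(-1 + 5 \cdot 6 + 10 \cdot 0 + 5 \cdot 0 \cdot 6^{2}\right)^{2}}{25} \left(-278\right) = - \frac{\left(-1 + 30 + 0 + 5 \cdot 0 \cdot 36\right)^{2}}{25} \left(-278\right) = - \frac{\left(-1 + 30 + 0 + 0\right)^{2}}{25} \left(-278\right) = - \frac{29^{2}}{25} \left(-278\right) = - \frac{841}{25} \left(-278\right) = \left(-1\right) \frac{841}{25} \left(-278\right) = \left(- \frac{841}{25}\right) \left(-278\right) = \frac{233798}{25}$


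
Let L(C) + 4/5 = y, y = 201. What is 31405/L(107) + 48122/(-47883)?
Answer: 679150723/4357353 ≈ 155.86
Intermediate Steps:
L(C) = 1001/5 (L(C) = -4/5 + 201 = 1001/5)
31405/L(107) + 48122/(-47883) = 31405/(1001/5) + 48122/(-47883) = 31405*(5/1001) + 48122*(-1/47883) = 14275/91 - 48122/47883 = 679150723/4357353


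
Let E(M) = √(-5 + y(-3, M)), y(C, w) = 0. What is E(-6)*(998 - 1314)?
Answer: -316*I*√5 ≈ -706.6*I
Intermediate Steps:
E(M) = I*√5 (E(M) = √(-5 + 0) = √(-5) = I*√5)
E(-6)*(998 - 1314) = (I*√5)*(998 - 1314) = (I*√5)*(-316) = -316*I*√5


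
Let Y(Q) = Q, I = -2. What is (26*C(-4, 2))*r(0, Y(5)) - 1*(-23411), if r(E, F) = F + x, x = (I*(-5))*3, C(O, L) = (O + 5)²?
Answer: 24321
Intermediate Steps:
C(O, L) = (5 + O)²
x = 30 (x = -2*(-5)*3 = 10*3 = 30)
r(E, F) = 30 + F (r(E, F) = F + 30 = 30 + F)
(26*C(-4, 2))*r(0, Y(5)) - 1*(-23411) = (26*(5 - 4)²)*(30 + 5) - 1*(-23411) = (26*1²)*35 + 23411 = (26*1)*35 + 23411 = 26*35 + 23411 = 910 + 23411 = 24321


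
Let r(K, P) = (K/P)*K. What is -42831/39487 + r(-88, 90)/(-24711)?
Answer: -47780751509/43909346565 ≈ -1.0882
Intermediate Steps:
r(K, P) = K²/P
-42831/39487 + r(-88, 90)/(-24711) = -42831/39487 + ((-88)²/90)/(-24711) = -42831*1/39487 + (7744*(1/90))*(-1/24711) = -42831/39487 + (3872/45)*(-1/24711) = -42831/39487 - 3872/1111995 = -47780751509/43909346565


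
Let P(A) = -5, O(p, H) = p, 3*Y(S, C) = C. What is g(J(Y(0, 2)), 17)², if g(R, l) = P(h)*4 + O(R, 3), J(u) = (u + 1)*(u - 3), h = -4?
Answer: 46225/81 ≈ 570.68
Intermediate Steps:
Y(S, C) = C/3
J(u) = (1 + u)*(-3 + u)
g(R, l) = -20 + R (g(R, l) = -5*4 + R = -20 + R)
g(J(Y(0, 2)), 17)² = (-20 + (-3 + ((⅓)*2)² - 2*2/3))² = (-20 + (-3 + (⅔)² - 2*⅔))² = (-20 + (-3 + 4/9 - 4/3))² = (-20 - 35/9)² = (-215/9)² = 46225/81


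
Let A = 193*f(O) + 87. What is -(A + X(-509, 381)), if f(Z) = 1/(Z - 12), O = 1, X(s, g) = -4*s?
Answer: -23160/11 ≈ -2105.5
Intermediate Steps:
f(Z) = 1/(-12 + Z)
A = 764/11 (A = 193/(-12 + 1) + 87 = 193/(-11) + 87 = 193*(-1/11) + 87 = -193/11 + 87 = 764/11 ≈ 69.455)
-(A + X(-509, 381)) = -(764/11 - 4*(-509)) = -(764/11 + 2036) = -1*23160/11 = -23160/11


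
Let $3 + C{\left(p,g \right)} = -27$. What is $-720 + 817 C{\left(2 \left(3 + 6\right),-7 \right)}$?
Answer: $-25230$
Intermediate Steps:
$C{\left(p,g \right)} = -30$ ($C{\left(p,g \right)} = -3 - 27 = -30$)
$-720 + 817 C{\left(2 \left(3 + 6\right),-7 \right)} = -720 + 817 \left(-30\right) = -720 - 24510 = -25230$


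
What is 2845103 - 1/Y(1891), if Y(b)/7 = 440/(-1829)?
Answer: 8762919069/3080 ≈ 2.8451e+6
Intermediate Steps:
Y(b) = -3080/1829 (Y(b) = 7*(440/(-1829)) = 7*(440*(-1/1829)) = 7*(-440/1829) = -3080/1829)
2845103 - 1/Y(1891) = 2845103 - 1/(-3080/1829) = 2845103 - 1*(-1829/3080) = 2845103 + 1829/3080 = 8762919069/3080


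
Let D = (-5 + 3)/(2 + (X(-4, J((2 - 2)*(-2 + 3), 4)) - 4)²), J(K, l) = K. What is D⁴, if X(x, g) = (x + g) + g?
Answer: 1/1185921 ≈ 8.4323e-7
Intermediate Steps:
X(x, g) = x + 2*g (X(x, g) = (g + x) + g = x + 2*g)
D = -1/33 (D = (-5 + 3)/(2 + ((-4 + 2*((2 - 2)*(-2 + 3))) - 4)²) = -2/(2 + ((-4 + 2*(0*1)) - 4)²) = -2/(2 + ((-4 + 2*0) - 4)²) = -2/(2 + ((-4 + 0) - 4)²) = -2/(2 + (-4 - 4)²) = -2/(2 + (-8)²) = -2/(2 + 64) = -2/66 = -2*1/66 = -1/33 ≈ -0.030303)
D⁴ = (-1/33)⁴ = 1/1185921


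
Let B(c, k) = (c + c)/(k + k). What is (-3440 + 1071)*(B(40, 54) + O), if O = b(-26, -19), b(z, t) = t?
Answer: 1167917/27 ≈ 43256.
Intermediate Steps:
B(c, k) = c/k (B(c, k) = (2*c)/((2*k)) = (2*c)*(1/(2*k)) = c/k)
O = -19
(-3440 + 1071)*(B(40, 54) + O) = (-3440 + 1071)*(40/54 - 19) = -2369*(40*(1/54) - 19) = -2369*(20/27 - 19) = -2369*(-493/27) = 1167917/27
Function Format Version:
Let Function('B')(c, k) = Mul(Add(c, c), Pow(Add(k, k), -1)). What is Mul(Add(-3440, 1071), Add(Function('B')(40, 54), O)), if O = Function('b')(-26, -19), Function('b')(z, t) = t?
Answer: Rational(1167917, 27) ≈ 43256.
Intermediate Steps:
Function('B')(c, k) = Mul(c, Pow(k, -1)) (Function('B')(c, k) = Mul(Mul(2, c), Pow(Mul(2, k), -1)) = Mul(Mul(2, c), Mul(Rational(1, 2), Pow(k, -1))) = Mul(c, Pow(k, -1)))
O = -19
Mul(Add(-3440, 1071), Add(Function('B')(40, 54), O)) = Mul(Add(-3440, 1071), Add(Mul(40, Pow(54, -1)), -19)) = Mul(-2369, Add(Mul(40, Rational(1, 54)), -19)) = Mul(-2369, Add(Rational(20, 27), -19)) = Mul(-2369, Rational(-493, 27)) = Rational(1167917, 27)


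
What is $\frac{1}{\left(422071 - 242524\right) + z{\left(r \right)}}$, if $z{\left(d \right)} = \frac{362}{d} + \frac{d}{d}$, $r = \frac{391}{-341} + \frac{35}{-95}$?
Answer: $\frac{4908}{880048885} \approx 5.577 \cdot 10^{-6}$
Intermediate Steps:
$r = - \frac{9816}{6479}$ ($r = 391 \left(- \frac{1}{341}\right) + 35 \left(- \frac{1}{95}\right) = - \frac{391}{341} - \frac{7}{19} = - \frac{9816}{6479} \approx -1.515$)
$z{\left(d \right)} = 1 + \frac{362}{d}$ ($z{\left(d \right)} = \frac{362}{d} + 1 = 1 + \frac{362}{d}$)
$\frac{1}{\left(422071 - 242524\right) + z{\left(r \right)}} = \frac{1}{\left(422071 - 242524\right) + \frac{362 - \frac{9816}{6479}}{- \frac{9816}{6479}}} = \frac{1}{179547 - \frac{1167791}{4908}} = \frac{1}{\frac{880048885}{4908}} = \frac{4908}{880048885}$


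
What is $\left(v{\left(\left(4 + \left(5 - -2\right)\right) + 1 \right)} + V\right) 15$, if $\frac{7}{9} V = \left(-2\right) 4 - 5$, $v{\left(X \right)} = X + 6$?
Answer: $\frac{135}{7} \approx 19.286$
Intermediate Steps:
$v{\left(X \right)} = 6 + X$
$V = - \frac{117}{7}$ ($V = \frac{9 \left(\left(-2\right) 4 - 5\right)}{7} = \frac{9 \left(-8 - 5\right)}{7} = \frac{9}{7} \left(-13\right) = - \frac{117}{7} \approx -16.714$)
$\left(v{\left(\left(4 + \left(5 - -2\right)\right) + 1 \right)} + V\right) 15 = \left(\left(6 + \left(\left(4 + \left(5 - -2\right)\right) + 1\right)\right) - \frac{117}{7}\right) 15 = \left(\left(6 + \left(\left(4 + \left(5 + 2\right)\right) + 1\right)\right) - \frac{117}{7}\right) 15 = \left(\left(6 + \left(\left(4 + 7\right) + 1\right)\right) - \frac{117}{7}\right) 15 = \left(\left(6 + \left(11 + 1\right)\right) - \frac{117}{7}\right) 15 = \left(\left(6 + 12\right) - \frac{117}{7}\right) 15 = \left(18 - \frac{117}{7}\right) 15 = \frac{9}{7} \cdot 15 = \frac{135}{7}$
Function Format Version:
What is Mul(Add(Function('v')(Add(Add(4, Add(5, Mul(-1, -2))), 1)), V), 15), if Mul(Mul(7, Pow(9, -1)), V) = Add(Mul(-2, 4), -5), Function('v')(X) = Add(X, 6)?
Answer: Rational(135, 7) ≈ 19.286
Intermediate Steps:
Function('v')(X) = Add(6, X)
V = Rational(-117, 7) (V = Mul(Rational(9, 7), Add(Mul(-2, 4), -5)) = Mul(Rational(9, 7), Add(-8, -5)) = Mul(Rational(9, 7), -13) = Rational(-117, 7) ≈ -16.714)
Mul(Add(Function('v')(Add(Add(4, Add(5, Mul(-1, -2))), 1)), V), 15) = Mul(Add(Add(6, Add(Add(4, Add(5, Mul(-1, -2))), 1)), Rational(-117, 7)), 15) = Mul(Add(Add(6, Add(Add(4, Add(5, 2)), 1)), Rational(-117, 7)), 15) = Mul(Add(Add(6, Add(Add(4, 7), 1)), Rational(-117, 7)), 15) = Mul(Add(Add(6, Add(11, 1)), Rational(-117, 7)), 15) = Mul(Add(Add(6, 12), Rational(-117, 7)), 15) = Mul(Add(18, Rational(-117, 7)), 15) = Mul(Rational(9, 7), 15) = Rational(135, 7)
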